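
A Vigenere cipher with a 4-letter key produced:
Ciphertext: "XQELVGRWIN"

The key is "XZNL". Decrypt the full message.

Step 1: Key 'XZNL' has length 4. Extended key: XZNLXZNLXZ
Step 2: Decrypt each position:
  X(23) - X(23) = 0 = A
  Q(16) - Z(25) = 17 = R
  E(4) - N(13) = 17 = R
  L(11) - L(11) = 0 = A
  V(21) - X(23) = 24 = Y
  G(6) - Z(25) = 7 = H
  R(17) - N(13) = 4 = E
  W(22) - L(11) = 11 = L
  I(8) - X(23) = 11 = L
  N(13) - Z(25) = 14 = O
Plaintext: ARRAYHELLO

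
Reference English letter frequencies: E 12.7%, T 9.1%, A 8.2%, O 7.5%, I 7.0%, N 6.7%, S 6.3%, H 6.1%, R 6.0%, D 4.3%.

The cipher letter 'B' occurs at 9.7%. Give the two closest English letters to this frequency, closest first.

Step 1: Observed frequency of 'B' is 9.7%.
Step 2: Compute distances to each reference frequency and sort:
  T (9.1%): difference = 0.6% <-- BEST
  A (8.2%): difference = 1.5% <-- RUNNER-UP
  O (7.5%): difference = 2.2%
  I (7.0%): difference = 2.7%
  N (6.7%): difference = 3.0%
Step 3: Most likely is 'T' (9.1%, diff 0.6%); second most likely is 'A' (8.2%, diff 1.5%).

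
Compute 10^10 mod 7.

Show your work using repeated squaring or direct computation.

Step 1: Compute 10^10 mod 7 step by step, reducing modulo 7 at each step.
  10^1 mod 7 = 3
  10^2 mod 7 = (3 * 10) mod 7 = 2
  10^3 mod 7 = (2 * 10) mod 7 = 6
  10^4 mod 7 = (6 * 10) mod 7 = 4
  10^5 mod 7 = (4 * 10) mod 7 = 5
  10^6 mod 7 = (5 * 10) mod 7 = 1
  10^7 mod 7 = (1 * 10) mod 7 = 3
  10^8 mod 7 = (3 * 10) mod 7 = 2
  10^9 mod 7 = (2 * 10) mod 7 = 6
  10^10 mod 7 = (6 * 10) mod 7 = 4
Step 2: Result = 4.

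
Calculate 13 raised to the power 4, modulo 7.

Step 1: Compute 13^4 mod 7 step by step, reducing modulo 7 at each step.
  13^1 mod 7 = 6
  13^2 mod 7 = (6 * 13) mod 7 = 1
  13^3 mod 7 = (1 * 13) mod 7 = 6
  13^4 mod 7 = (6 * 13) mod 7 = 1
Step 2: Result = 1.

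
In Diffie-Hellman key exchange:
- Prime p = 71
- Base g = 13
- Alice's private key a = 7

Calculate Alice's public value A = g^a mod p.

Step 1: A = g^a mod p = 13^7 mod 71.
  13^1 mod 71 = 13
  13^2 mod 71 = (13 * 13) mod 71 = 27
  13^3 mod 71 = (27 * 13) mod 71 = 67
  13^4 mod 71 = (67 * 13) mod 71 = 19
  13^5 mod 71 = (19 * 13) mod 71 = 34
  13^6 mod 71 = (34 * 13) mod 71 = 16
  13^7 mod 71 = (16 * 13) mod 71 = 66
Result: A = 66.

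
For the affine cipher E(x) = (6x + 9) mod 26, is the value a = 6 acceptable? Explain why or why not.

Step 1: Compute gcd(6, 26).
Step 2: gcd(6, 26) = 2.
Since gcd = 2 != 1, 6 shares a common factor with 26, so it cannot be used.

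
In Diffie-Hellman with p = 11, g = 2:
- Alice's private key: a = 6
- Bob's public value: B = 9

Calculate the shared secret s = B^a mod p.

Step 1: s = B^a mod p = 9^6 mod 11.
  9^1 mod 11 = 9
  9^2 mod 11 = (9 * 9) mod 11 = 4
  9^3 mod 11 = (4 * 9) mod 11 = 3
  9^4 mod 11 = (3 * 9) mod 11 = 5
  9^5 mod 11 = (5 * 9) mod 11 = 1
  9^6 mod 11 = (1 * 9) mod 11 = 9
Result: shared secret = 9.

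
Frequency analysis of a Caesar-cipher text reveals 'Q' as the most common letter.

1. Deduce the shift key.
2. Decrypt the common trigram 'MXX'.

Step 1: In English, 'E' is the most frequent letter (12.7%).
Step 2: The most frequent ciphertext letter is 'Q' (position 16).
Step 3: Shift = (16 - 4) mod 26 = 12.
Step 4: Decrypt 'MXX' by shifting back 12:
  M -> A
  X -> L
  X -> L
Step 5: 'MXX' decrypts to 'ALL'.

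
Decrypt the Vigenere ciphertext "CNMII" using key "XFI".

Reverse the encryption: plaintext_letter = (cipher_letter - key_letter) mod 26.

Step 1: Extend key: XFIXF
Step 2: Decrypt each letter (c - k) mod 26:
  C(2) - X(23) = (2-23) mod 26 = 5 = F
  N(13) - F(5) = (13-5) mod 26 = 8 = I
  M(12) - I(8) = (12-8) mod 26 = 4 = E
  I(8) - X(23) = (8-23) mod 26 = 11 = L
  I(8) - F(5) = (8-5) mod 26 = 3 = D
Plaintext: FIELD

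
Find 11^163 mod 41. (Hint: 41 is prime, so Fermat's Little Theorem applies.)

Step 1: Since 41 is prime, by Fermat's Little Theorem: 11^40 = 1 (mod 41).
Step 2: Reduce exponent: 163 mod 40 = 3.
Step 3: So 11^163 = 11^3 (mod 41).
Step 4: 11^3 mod 41 = 19.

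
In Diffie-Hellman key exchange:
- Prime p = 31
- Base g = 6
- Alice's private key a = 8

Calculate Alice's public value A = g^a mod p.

Step 1: A = g^a mod p = 6^8 mod 31.
  6^1 mod 31 = 6
  6^2 mod 31 = (6 * 6) mod 31 = 5
  6^3 mod 31 = (5 * 6) mod 31 = 30
  6^4 mod 31 = (30 * 6) mod 31 = 25
  6^5 mod 31 = (25 * 6) mod 31 = 26
  6^6 mod 31 = (26 * 6) mod 31 = 1
  6^7 mod 31 = (1 * 6) mod 31 = 6
  6^8 mod 31 = (6 * 6) mod 31 = 5
Result: A = 5.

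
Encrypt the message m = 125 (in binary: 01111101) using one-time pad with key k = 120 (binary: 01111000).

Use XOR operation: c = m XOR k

Step 1: Write out the XOR operation bit by bit:
  Message: 01111101
  Key:     01111000
  XOR:     00000101
Step 2: Convert to decimal: 00000101 = 5.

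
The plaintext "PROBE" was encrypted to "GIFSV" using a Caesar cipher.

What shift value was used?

Step 1: Compare first letters: P (position 15) -> G (position 6).
Step 2: Shift = (6 - 15) mod 26 = 17.
The shift value is 17.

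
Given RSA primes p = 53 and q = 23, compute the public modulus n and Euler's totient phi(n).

Step 1: n = p * q = 53 * 23 = 1219.
Step 2: phi(n) = (p-1)(q-1) = 52 * 22 = 1144.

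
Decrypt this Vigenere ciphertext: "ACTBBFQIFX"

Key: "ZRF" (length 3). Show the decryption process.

Step 1: Key 'ZRF' has length 3. Extended key: ZRFZRFZRFZ
Step 2: Decrypt each position:
  A(0) - Z(25) = 1 = B
  C(2) - R(17) = 11 = L
  T(19) - F(5) = 14 = O
  B(1) - Z(25) = 2 = C
  B(1) - R(17) = 10 = K
  F(5) - F(5) = 0 = A
  Q(16) - Z(25) = 17 = R
  I(8) - R(17) = 17 = R
  F(5) - F(5) = 0 = A
  X(23) - Z(25) = 24 = Y
Plaintext: BLOCKARRAY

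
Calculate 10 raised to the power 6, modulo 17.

Step 1: Compute 10^6 mod 17 step by step, reducing modulo 17 at each step.
  10^1 mod 17 = 10
  10^2 mod 17 = (10 * 10) mod 17 = 15
  10^3 mod 17 = (15 * 10) mod 17 = 14
  10^4 mod 17 = (14 * 10) mod 17 = 4
  10^5 mod 17 = (4 * 10) mod 17 = 6
  10^6 mod 17 = (6 * 10) mod 17 = 9
Step 2: Result = 9.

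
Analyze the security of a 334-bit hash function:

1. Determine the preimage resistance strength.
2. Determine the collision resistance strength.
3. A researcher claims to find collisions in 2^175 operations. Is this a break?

Step 1: Preimage resistance requires brute-force of 2^334 operations.
Step 2: Collision resistance (birthday bound) = 2^(334/2) = 2^167.
Step 3: The claimed attack costs 2^175 operations.
Step 4: Since 2^175 >= 2^167, the claimed attack is no faster than the generic birthday attack, so this does not break collision resistance.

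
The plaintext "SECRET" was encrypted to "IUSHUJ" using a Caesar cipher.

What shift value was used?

Step 1: Compare first letters: S (position 18) -> I (position 8).
Step 2: Shift = (8 - 18) mod 26 = 16.
The shift value is 16.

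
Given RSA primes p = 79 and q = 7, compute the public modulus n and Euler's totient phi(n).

Step 1: n = p * q = 79 * 7 = 553.
Step 2: phi(n) = (p-1)(q-1) = 78 * 6 = 468.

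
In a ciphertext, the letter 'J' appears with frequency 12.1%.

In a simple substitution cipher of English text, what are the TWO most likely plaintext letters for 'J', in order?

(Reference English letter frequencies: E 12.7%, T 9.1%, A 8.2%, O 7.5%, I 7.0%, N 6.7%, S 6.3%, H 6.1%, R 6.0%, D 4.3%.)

Step 1: Observed frequency of 'J' is 12.1%.
Step 2: Compute distances to each reference frequency and sort:
  E (12.7%): difference = 0.6% <-- BEST
  T (9.1%): difference = 3.0% <-- RUNNER-UP
  A (8.2%): difference = 3.9%
  O (7.5%): difference = 4.6%
  I (7.0%): difference = 5.1%
Step 3: Most likely is 'E' (12.7%, diff 0.6%); second most likely is 'T' (9.1%, diff 3.0%).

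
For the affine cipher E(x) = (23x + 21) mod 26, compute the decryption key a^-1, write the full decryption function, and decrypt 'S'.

Step 1: Find a^-1, the modular inverse of 23 mod 26.
Step 2: We need 23 * a^-1 = 1 (mod 26).
Step 3: 23 * 17 = 391 = 15 * 26 + 1, so a^-1 = 17.
Step 4: D(y) = 17(y - 21) mod 26.
Step 5: Apply to 'S' (y = 18): D(18) = 17 * (18 - 21) mod 26 = 17 * -3 mod 26 = 1 -> 'B'.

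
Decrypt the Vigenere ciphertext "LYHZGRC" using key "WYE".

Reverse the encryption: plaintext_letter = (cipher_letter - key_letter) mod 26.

Step 1: Extend key: WYEWYEW
Step 2: Decrypt each letter (c - k) mod 26:
  L(11) - W(22) = (11-22) mod 26 = 15 = P
  Y(24) - Y(24) = (24-24) mod 26 = 0 = A
  H(7) - E(4) = (7-4) mod 26 = 3 = D
  Z(25) - W(22) = (25-22) mod 26 = 3 = D
  G(6) - Y(24) = (6-24) mod 26 = 8 = I
  R(17) - E(4) = (17-4) mod 26 = 13 = N
  C(2) - W(22) = (2-22) mod 26 = 6 = G
Plaintext: PADDING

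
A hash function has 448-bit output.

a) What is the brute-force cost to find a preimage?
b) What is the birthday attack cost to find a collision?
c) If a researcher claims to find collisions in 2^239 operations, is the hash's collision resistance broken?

Step 1: Preimage resistance requires brute-force of 2^448 operations.
Step 2: Collision resistance (birthday bound) = 2^(448/2) = 2^224.
Step 3: The claimed attack costs 2^239 operations.
Step 4: Since 2^239 >= 2^224, the claimed attack is no faster than the generic birthday attack, so this does not break collision resistance.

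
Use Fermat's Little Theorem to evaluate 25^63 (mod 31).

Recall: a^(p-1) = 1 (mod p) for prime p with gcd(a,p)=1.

Step 1: Since 31 is prime, by Fermat's Little Theorem: 25^30 = 1 (mod 31).
Step 2: Reduce exponent: 63 mod 30 = 3.
Step 3: So 25^63 = 25^3 (mod 31).
Step 4: 25^3 mod 31 = 1.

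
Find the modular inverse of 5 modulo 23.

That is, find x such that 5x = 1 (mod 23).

Step 1: We need x such that 5 * x = 1 (mod 23).
Step 2: Using the extended Euclidean algorithm or trial:
  5 * 14 = 70 = 3 * 23 + 1.
Step 3: Since 70 mod 23 = 1, the inverse is x = 14.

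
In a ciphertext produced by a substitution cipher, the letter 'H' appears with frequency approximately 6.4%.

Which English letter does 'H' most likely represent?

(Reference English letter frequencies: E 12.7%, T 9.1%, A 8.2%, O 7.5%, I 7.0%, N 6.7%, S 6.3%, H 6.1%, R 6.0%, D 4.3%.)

Step 1: The observed frequency is 6.4%.
Step 2: Compare with English frequencies:
  E: 12.7% (difference: 6.3%)
  T: 9.1% (difference: 2.7%)
  A: 8.2% (difference: 1.8%)
  O: 7.5% (difference: 1.1%)
  I: 7.0% (difference: 0.6%)
  N: 6.7% (difference: 0.3%)
  S: 6.3% (difference: 0.1%) <-- closest
  H: 6.1% (difference: 0.3%)
  R: 6.0% (difference: 0.4%)
  D: 4.3% (difference: 2.1%)
Step 3: 'H' most likely represents 'S' (frequency 6.3%).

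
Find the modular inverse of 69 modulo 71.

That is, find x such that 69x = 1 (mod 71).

Step 1: We need x such that 69 * x = 1 (mod 71).
Step 2: Using the extended Euclidean algorithm or trial:
  69 * 35 = 2415 = 34 * 71 + 1.
Step 3: Since 2415 mod 71 = 1, the inverse is x = 35.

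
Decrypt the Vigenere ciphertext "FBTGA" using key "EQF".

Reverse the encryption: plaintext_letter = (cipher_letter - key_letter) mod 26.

Step 1: Extend key: EQFEQ
Step 2: Decrypt each letter (c - k) mod 26:
  F(5) - E(4) = (5-4) mod 26 = 1 = B
  B(1) - Q(16) = (1-16) mod 26 = 11 = L
  T(19) - F(5) = (19-5) mod 26 = 14 = O
  G(6) - E(4) = (6-4) mod 26 = 2 = C
  A(0) - Q(16) = (0-16) mod 26 = 10 = K
Plaintext: BLOCK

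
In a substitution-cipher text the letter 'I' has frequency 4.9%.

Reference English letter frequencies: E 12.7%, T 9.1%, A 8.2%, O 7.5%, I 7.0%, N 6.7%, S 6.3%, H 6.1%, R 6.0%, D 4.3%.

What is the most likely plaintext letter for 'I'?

Step 1: The observed frequency is 4.9%.
Step 2: Compare with English frequencies:
  E: 12.7% (difference: 7.8%)
  T: 9.1% (difference: 4.2%)
  A: 8.2% (difference: 3.3%)
  O: 7.5% (difference: 2.6%)
  I: 7.0% (difference: 2.1%)
  N: 6.7% (difference: 1.8%)
  S: 6.3% (difference: 1.4%)
  H: 6.1% (difference: 1.2%)
  R: 6.0% (difference: 1.1%)
  D: 4.3% (difference: 0.6%) <-- closest
Step 3: 'I' most likely represents 'D' (frequency 4.3%).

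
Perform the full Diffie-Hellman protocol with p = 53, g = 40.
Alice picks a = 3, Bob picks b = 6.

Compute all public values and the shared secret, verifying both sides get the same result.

Step 1: A = g^a mod p = 40^3 mod 53 = 29.
Step 2: B = g^b mod p = 40^6 mod 53 = 46.
Step 3: Alice computes s = B^a mod p = 46^3 mod 53 = 28.
Step 4: Bob computes s = A^b mod p = 29^6 mod 53 = 28.
Both sides agree: shared secret = 28.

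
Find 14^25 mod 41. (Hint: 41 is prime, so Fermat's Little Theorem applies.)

Step 1: Since 41 is prime, by Fermat's Little Theorem: 14^40 = 1 (mod 41).
Step 2: Reduce exponent: 25 mod 40 = 25.
Step 3: So 14^25 = 14^25 (mod 41).
Step 4: 14^25 mod 41 = 14.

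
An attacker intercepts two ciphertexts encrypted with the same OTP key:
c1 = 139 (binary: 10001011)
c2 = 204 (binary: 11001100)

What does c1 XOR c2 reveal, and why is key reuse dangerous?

Step 1: c1 XOR c2 = (m1 XOR k) XOR (m2 XOR k).
Step 2: By XOR associativity/commutativity: = m1 XOR m2 XOR k XOR k = m1 XOR m2.
Step 3: 10001011 XOR 11001100 = 01000111 = 71.
Step 4: The key cancels out! An attacker learns m1 XOR m2 = 71, revealing the relationship between plaintexts.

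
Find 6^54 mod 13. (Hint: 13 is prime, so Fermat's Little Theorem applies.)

Step 1: Since 13 is prime, by Fermat's Little Theorem: 6^12 = 1 (mod 13).
Step 2: Reduce exponent: 54 mod 12 = 6.
Step 3: So 6^54 = 6^6 (mod 13).
Step 4: 6^6 mod 13 = 12.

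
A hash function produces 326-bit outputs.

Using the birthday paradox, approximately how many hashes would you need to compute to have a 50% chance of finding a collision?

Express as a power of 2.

Step 1: The birthday paradox gives collision probability ~50% after sqrt(2^n) = 2^(n/2) hashes.
Step 2: For 326-bit output: 2^(326/2) = 2^163.
Step 3: Approximately 2^163 hash computations needed.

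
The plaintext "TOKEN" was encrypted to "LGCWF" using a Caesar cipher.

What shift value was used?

Step 1: Compare first letters: T (position 19) -> L (position 11).
Step 2: Shift = (11 - 19) mod 26 = 18.
The shift value is 18.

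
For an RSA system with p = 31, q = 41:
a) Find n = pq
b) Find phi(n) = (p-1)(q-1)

Step 1: n = p * q = 31 * 41 = 1271.
Step 2: phi(n) = (p-1)(q-1) = 30 * 40 = 1200.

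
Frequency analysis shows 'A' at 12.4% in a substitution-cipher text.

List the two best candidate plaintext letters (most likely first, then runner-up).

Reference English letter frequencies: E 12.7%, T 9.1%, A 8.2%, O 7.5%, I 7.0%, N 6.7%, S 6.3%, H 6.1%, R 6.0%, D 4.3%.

Step 1: Observed frequency of 'A' is 12.4%.
Step 2: Compute distances to each reference frequency and sort:
  E (12.7%): difference = 0.3% <-- BEST
  T (9.1%): difference = 3.3% <-- RUNNER-UP
  A (8.2%): difference = 4.2%
  O (7.5%): difference = 4.9%
  I (7.0%): difference = 5.4%
Step 3: Most likely is 'E' (12.7%, diff 0.3%); second most likely is 'T' (9.1%, diff 3.3%).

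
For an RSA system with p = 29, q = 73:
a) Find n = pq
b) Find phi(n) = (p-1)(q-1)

Step 1: n = p * q = 29 * 73 = 2117.
Step 2: phi(n) = (p-1)(q-1) = 28 * 72 = 2016.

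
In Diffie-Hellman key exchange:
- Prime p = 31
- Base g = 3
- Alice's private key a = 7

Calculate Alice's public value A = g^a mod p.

Step 1: A = g^a mod p = 3^7 mod 31.
  3^1 mod 31 = 3
  3^2 mod 31 = (3 * 3) mod 31 = 9
  3^3 mod 31 = (9 * 3) mod 31 = 27
  3^4 mod 31 = (27 * 3) mod 31 = 19
  3^5 mod 31 = (19 * 3) mod 31 = 26
  3^6 mod 31 = (26 * 3) mod 31 = 16
  3^7 mod 31 = (16 * 3) mod 31 = 17
Result: A = 17.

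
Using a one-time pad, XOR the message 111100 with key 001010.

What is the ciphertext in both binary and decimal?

Step 1: Write out the XOR operation bit by bit:
  Message: 111100
  Key:     001010
  XOR:     110110
Step 2: Convert to decimal: 110110 = 54.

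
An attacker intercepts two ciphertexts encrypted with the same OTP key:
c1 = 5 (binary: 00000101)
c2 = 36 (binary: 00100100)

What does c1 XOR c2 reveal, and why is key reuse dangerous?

Step 1: c1 XOR c2 = (m1 XOR k) XOR (m2 XOR k).
Step 2: By XOR associativity/commutativity: = m1 XOR m2 XOR k XOR k = m1 XOR m2.
Step 3: 00000101 XOR 00100100 = 00100001 = 33.
Step 4: The key cancels out! An attacker learns m1 XOR m2 = 33, revealing the relationship between plaintexts.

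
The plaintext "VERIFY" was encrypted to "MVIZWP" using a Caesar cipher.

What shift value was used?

Step 1: Compare first letters: V (position 21) -> M (position 12).
Step 2: Shift = (12 - 21) mod 26 = 17.
The shift value is 17.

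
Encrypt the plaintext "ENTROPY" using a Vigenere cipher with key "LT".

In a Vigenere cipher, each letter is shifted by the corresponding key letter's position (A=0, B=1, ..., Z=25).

Step 1: Repeat key to match plaintext length:
  Plaintext: ENTROPY
  Key:       LTLTLTL
Step 2: Encrypt each letter:
  E(4) + L(11) = (4+11) mod 26 = 15 = P
  N(13) + T(19) = (13+19) mod 26 = 6 = G
  T(19) + L(11) = (19+11) mod 26 = 4 = E
  R(17) + T(19) = (17+19) mod 26 = 10 = K
  O(14) + L(11) = (14+11) mod 26 = 25 = Z
  P(15) + T(19) = (15+19) mod 26 = 8 = I
  Y(24) + L(11) = (24+11) mod 26 = 9 = J
Ciphertext: PGEKZIJ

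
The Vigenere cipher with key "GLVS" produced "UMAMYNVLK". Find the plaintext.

Step 1: Extend key: GLVSGLVSG
Step 2: Decrypt each letter (c - k) mod 26:
  U(20) - G(6) = (20-6) mod 26 = 14 = O
  M(12) - L(11) = (12-11) mod 26 = 1 = B
  A(0) - V(21) = (0-21) mod 26 = 5 = F
  M(12) - S(18) = (12-18) mod 26 = 20 = U
  Y(24) - G(6) = (24-6) mod 26 = 18 = S
  N(13) - L(11) = (13-11) mod 26 = 2 = C
  V(21) - V(21) = (21-21) mod 26 = 0 = A
  L(11) - S(18) = (11-18) mod 26 = 19 = T
  K(10) - G(6) = (10-6) mod 26 = 4 = E
Plaintext: OBFUSCATE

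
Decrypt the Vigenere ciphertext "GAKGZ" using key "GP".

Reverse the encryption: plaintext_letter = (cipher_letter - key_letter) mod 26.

Step 1: Extend key: GPGPG
Step 2: Decrypt each letter (c - k) mod 26:
  G(6) - G(6) = (6-6) mod 26 = 0 = A
  A(0) - P(15) = (0-15) mod 26 = 11 = L
  K(10) - G(6) = (10-6) mod 26 = 4 = E
  G(6) - P(15) = (6-15) mod 26 = 17 = R
  Z(25) - G(6) = (25-6) mod 26 = 19 = T
Plaintext: ALERT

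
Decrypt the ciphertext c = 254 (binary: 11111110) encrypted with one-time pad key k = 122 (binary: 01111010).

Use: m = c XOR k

Step 1: XOR ciphertext with key:
  Ciphertext: 11111110
  Key:        01111010
  XOR:        10000100
Step 2: Plaintext = 10000100 = 132 in decimal.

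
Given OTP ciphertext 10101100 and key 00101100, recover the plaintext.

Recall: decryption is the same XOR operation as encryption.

Step 1: XOR ciphertext with key:
  Ciphertext: 10101100
  Key:        00101100
  XOR:        10000000
Step 2: Plaintext = 10000000 = 128 in decimal.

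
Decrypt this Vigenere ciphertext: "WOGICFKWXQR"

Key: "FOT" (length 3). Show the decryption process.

Step 1: Key 'FOT' has length 3. Extended key: FOTFOTFOTFO
Step 2: Decrypt each position:
  W(22) - F(5) = 17 = R
  O(14) - O(14) = 0 = A
  G(6) - T(19) = 13 = N
  I(8) - F(5) = 3 = D
  C(2) - O(14) = 14 = O
  F(5) - T(19) = 12 = M
  K(10) - F(5) = 5 = F
  W(22) - O(14) = 8 = I
  X(23) - T(19) = 4 = E
  Q(16) - F(5) = 11 = L
  R(17) - O(14) = 3 = D
Plaintext: RANDOMFIELD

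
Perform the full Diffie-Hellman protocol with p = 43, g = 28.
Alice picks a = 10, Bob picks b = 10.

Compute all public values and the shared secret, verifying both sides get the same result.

Step 1: A = g^a mod p = 28^10 mod 43 = 25.
Step 2: B = g^b mod p = 28^10 mod 43 = 25.
Step 3: Alice computes s = B^a mod p = 25^10 mod 43 = 17.
Step 4: Bob computes s = A^b mod p = 25^10 mod 43 = 17.
Both sides agree: shared secret = 17.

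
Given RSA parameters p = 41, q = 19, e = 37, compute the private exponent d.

Step 1: n = 41 * 19 = 779.
Step 2: phi(n) = 40 * 18 = 720.
Step 3: Find d such that 37 * d = 1 (mod 720).
Step 4: d = 37^(-1) mod 720 = 253.
Verification: 37 * 253 = 9361 = 13 * 720 + 1.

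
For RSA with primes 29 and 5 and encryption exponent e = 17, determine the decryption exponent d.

Step 1: n = 29 * 5 = 145.
Step 2: phi(n) = 28 * 4 = 112.
Step 3: Find d such that 17 * d = 1 (mod 112).
Step 4: d = 17^(-1) mod 112 = 33.
Verification: 17 * 33 = 561 = 5 * 112 + 1.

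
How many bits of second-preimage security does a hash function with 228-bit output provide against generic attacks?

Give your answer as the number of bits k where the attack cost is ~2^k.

Step 1: The hash has a 228-bit output.
Step 2: Second-preimage resistance means: given a specific input x, it should be infeasible to find a different y with h(y) = h(x).
With a 228-bit output, a generic search for a second preimage costs about 2^228 evaluations (each trial matches the fixed target with probability 2^-228).
Step 3: Security level = 228 bits.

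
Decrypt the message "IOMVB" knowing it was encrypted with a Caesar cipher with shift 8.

Step 1: Reverse the shift by subtracting 8 from each letter position.
  I (position 8) -> position (8-8) mod 26 = 0 -> A
  O (position 14) -> position (14-8) mod 26 = 6 -> G
  M (position 12) -> position (12-8) mod 26 = 4 -> E
  V (position 21) -> position (21-8) mod 26 = 13 -> N
  B (position 1) -> position (1-8) mod 26 = 19 -> T
Decrypted message: AGENT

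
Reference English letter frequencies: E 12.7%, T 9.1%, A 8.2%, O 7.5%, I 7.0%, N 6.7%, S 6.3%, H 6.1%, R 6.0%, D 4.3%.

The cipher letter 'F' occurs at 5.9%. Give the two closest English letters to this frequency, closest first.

Step 1: Observed frequency of 'F' is 5.9%.
Step 2: Compute distances to each reference frequency and sort:
  R (6.0%): difference = 0.1% <-- BEST
  H (6.1%): difference = 0.2% <-- RUNNER-UP
  S (6.3%): difference = 0.4%
  N (6.7%): difference = 0.8%
  I (7.0%): difference = 1.1%
Step 3: Most likely is 'R' (6.0%, diff 0.1%); second most likely is 'H' (6.1%, diff 0.2%).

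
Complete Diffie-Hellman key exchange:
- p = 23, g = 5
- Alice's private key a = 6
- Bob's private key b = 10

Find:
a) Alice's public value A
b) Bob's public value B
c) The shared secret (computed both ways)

Step 1: A = g^a mod p = 5^6 mod 23 = 8.
Step 2: B = g^b mod p = 5^10 mod 23 = 9.
Step 3: Alice computes s = B^a mod p = 9^6 mod 23 = 3.
Step 4: Bob computes s = A^b mod p = 8^10 mod 23 = 3.
Both sides agree: shared secret = 3.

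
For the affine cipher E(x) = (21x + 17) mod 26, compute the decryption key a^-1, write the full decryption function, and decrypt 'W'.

Step 1: Find a^-1, the modular inverse of 21 mod 26.
Step 2: We need 21 * a^-1 = 1 (mod 26).
Step 3: 21 * 5 = 105 = 4 * 26 + 1, so a^-1 = 5.
Step 4: D(y) = 5(y - 17) mod 26.
Step 5: Apply to 'W' (y = 22): D(22) = 5 * (22 - 17) mod 26 = 5 * 5 mod 26 = 25 -> 'Z'.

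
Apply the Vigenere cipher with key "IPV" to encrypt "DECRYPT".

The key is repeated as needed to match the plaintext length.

Step 1: Repeat key to match plaintext length:
  Plaintext: DECRYPT
  Key:       IPVIPVI
Step 2: Encrypt each letter:
  D(3) + I(8) = (3+8) mod 26 = 11 = L
  E(4) + P(15) = (4+15) mod 26 = 19 = T
  C(2) + V(21) = (2+21) mod 26 = 23 = X
  R(17) + I(8) = (17+8) mod 26 = 25 = Z
  Y(24) + P(15) = (24+15) mod 26 = 13 = N
  P(15) + V(21) = (15+21) mod 26 = 10 = K
  T(19) + I(8) = (19+8) mod 26 = 1 = B
Ciphertext: LTXZNKB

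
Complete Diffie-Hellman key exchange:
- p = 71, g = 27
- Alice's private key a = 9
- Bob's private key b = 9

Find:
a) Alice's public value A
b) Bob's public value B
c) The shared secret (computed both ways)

Step 1: A = g^a mod p = 27^9 mod 71 = 49.
Step 2: B = g^b mod p = 27^9 mod 71 = 49.
Step 3: Alice computes s = B^a mod p = 49^9 mod 71 = 8.
Step 4: Bob computes s = A^b mod p = 49^9 mod 71 = 8.
Both sides agree: shared secret = 8.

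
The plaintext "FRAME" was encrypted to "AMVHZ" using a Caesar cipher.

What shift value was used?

Step 1: Compare first letters: F (position 5) -> A (position 0).
Step 2: Shift = (0 - 5) mod 26 = 21.
The shift value is 21.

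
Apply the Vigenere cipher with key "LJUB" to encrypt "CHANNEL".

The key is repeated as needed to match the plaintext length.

Step 1: Repeat key to match plaintext length:
  Plaintext: CHANNEL
  Key:       LJUBLJU
Step 2: Encrypt each letter:
  C(2) + L(11) = (2+11) mod 26 = 13 = N
  H(7) + J(9) = (7+9) mod 26 = 16 = Q
  A(0) + U(20) = (0+20) mod 26 = 20 = U
  N(13) + B(1) = (13+1) mod 26 = 14 = O
  N(13) + L(11) = (13+11) mod 26 = 24 = Y
  E(4) + J(9) = (4+9) mod 26 = 13 = N
  L(11) + U(20) = (11+20) mod 26 = 5 = F
Ciphertext: NQUOYNF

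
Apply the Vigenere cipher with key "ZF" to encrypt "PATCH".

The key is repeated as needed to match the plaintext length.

Step 1: Repeat key to match plaintext length:
  Plaintext: PATCH
  Key:       ZFZFZ
Step 2: Encrypt each letter:
  P(15) + Z(25) = (15+25) mod 26 = 14 = O
  A(0) + F(5) = (0+5) mod 26 = 5 = F
  T(19) + Z(25) = (19+25) mod 26 = 18 = S
  C(2) + F(5) = (2+5) mod 26 = 7 = H
  H(7) + Z(25) = (7+25) mod 26 = 6 = G
Ciphertext: OFSHG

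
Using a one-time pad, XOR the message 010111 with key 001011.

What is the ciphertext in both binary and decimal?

Step 1: Write out the XOR operation bit by bit:
  Message: 010111
  Key:     001011
  XOR:     011100
Step 2: Convert to decimal: 011100 = 28.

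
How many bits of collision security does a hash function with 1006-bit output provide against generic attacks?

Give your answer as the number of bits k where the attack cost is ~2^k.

Step 1: The hash has a 1006-bit output.
Step 2: Collision resistance means it should be infeasible to find any x != y with h(x) = h(y).
By the birthday bound, a generic collision search succeeds after about sqrt(2^1006) = 2^(1006/2) = 2^503 evaluations.
Step 3: Security level = 503 bits.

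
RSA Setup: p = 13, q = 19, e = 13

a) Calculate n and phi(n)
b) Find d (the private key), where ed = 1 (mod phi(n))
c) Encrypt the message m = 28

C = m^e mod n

Step 1: n = 13 * 19 = 247.
Step 2: phi(n) = (13-1)(19-1) = 12 * 18 = 216.
Step 3: Find d = 13^(-1) mod 216 = 133.
  Verify: 13 * 133 = 1729 = 1 (mod 216).
Step 4: C = 28^13 mod 247 = 158.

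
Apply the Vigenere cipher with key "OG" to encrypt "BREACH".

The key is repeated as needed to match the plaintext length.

Step 1: Repeat key to match plaintext length:
  Plaintext: BREACH
  Key:       OGOGOG
Step 2: Encrypt each letter:
  B(1) + O(14) = (1+14) mod 26 = 15 = P
  R(17) + G(6) = (17+6) mod 26 = 23 = X
  E(4) + O(14) = (4+14) mod 26 = 18 = S
  A(0) + G(6) = (0+6) mod 26 = 6 = G
  C(2) + O(14) = (2+14) mod 26 = 16 = Q
  H(7) + G(6) = (7+6) mod 26 = 13 = N
Ciphertext: PXSGQN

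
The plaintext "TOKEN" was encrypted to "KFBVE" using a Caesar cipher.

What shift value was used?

Step 1: Compare first letters: T (position 19) -> K (position 10).
Step 2: Shift = (10 - 19) mod 26 = 17.
The shift value is 17.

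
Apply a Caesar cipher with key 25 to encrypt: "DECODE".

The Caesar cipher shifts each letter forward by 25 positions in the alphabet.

Step 1: For each letter, shift forward by 25 positions (mod 26).
  D (position 3) -> position (3+25) mod 26 = 2 -> C
  E (position 4) -> position (4+25) mod 26 = 3 -> D
  C (position 2) -> position (2+25) mod 26 = 1 -> B
  O (position 14) -> position (14+25) mod 26 = 13 -> N
  D (position 3) -> position (3+25) mod 26 = 2 -> C
  E (position 4) -> position (4+25) mod 26 = 3 -> D
Result: CDBNCD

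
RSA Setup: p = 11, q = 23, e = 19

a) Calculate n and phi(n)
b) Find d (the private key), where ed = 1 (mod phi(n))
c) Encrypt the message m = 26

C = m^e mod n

Step 1: n = 11 * 23 = 253.
Step 2: phi(n) = (11-1)(23-1) = 10 * 22 = 220.
Step 3: Find d = 19^(-1) mod 220 = 139.
  Verify: 19 * 139 = 2641 = 1 (mod 220).
Step 4: C = 26^19 mod 253 = 190.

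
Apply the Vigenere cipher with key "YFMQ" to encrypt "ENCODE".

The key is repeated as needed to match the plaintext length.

Step 1: Repeat key to match plaintext length:
  Plaintext: ENCODE
  Key:       YFMQYF
Step 2: Encrypt each letter:
  E(4) + Y(24) = (4+24) mod 26 = 2 = C
  N(13) + F(5) = (13+5) mod 26 = 18 = S
  C(2) + M(12) = (2+12) mod 26 = 14 = O
  O(14) + Q(16) = (14+16) mod 26 = 4 = E
  D(3) + Y(24) = (3+24) mod 26 = 1 = B
  E(4) + F(5) = (4+5) mod 26 = 9 = J
Ciphertext: CSOEBJ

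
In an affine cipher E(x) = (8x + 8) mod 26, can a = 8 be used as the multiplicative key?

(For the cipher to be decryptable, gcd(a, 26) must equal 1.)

Step 1: Compute gcd(8, 26).
Step 2: gcd(8, 26) = 2.
Since gcd = 2 != 1, 8 shares a common factor with 26, so it cannot be used.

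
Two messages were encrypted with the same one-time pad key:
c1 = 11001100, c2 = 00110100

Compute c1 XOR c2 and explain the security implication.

Step 1: c1 XOR c2 = (m1 XOR k) XOR (m2 XOR k).
Step 2: By XOR associativity/commutativity: = m1 XOR m2 XOR k XOR k = m1 XOR m2.
Step 3: 11001100 XOR 00110100 = 11111000 = 248.
Step 4: The key cancels out! An attacker learns m1 XOR m2 = 248, revealing the relationship between plaintexts.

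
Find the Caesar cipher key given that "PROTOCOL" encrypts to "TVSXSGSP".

Step 1: Compare first letters: P (position 15) -> T (position 19).
Step 2: Shift = (19 - 15) mod 26 = 4.
The shift value is 4.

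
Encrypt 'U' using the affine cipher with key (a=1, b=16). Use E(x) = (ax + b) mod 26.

Step 1: Convert 'U' to number: x = 20.
Step 2: E(20) = (1 * 20 + 16) mod 26 = 36 mod 26 = 10.
Step 3: Convert 10 back to letter: K.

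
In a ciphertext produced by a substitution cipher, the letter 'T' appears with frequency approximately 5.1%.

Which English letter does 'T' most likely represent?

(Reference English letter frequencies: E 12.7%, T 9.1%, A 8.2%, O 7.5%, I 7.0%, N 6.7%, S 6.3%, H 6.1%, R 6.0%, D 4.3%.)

Step 1: The observed frequency is 5.1%.
Step 2: Compare with English frequencies:
  E: 12.7% (difference: 7.6%)
  T: 9.1% (difference: 4.0%)
  A: 8.2% (difference: 3.1%)
  O: 7.5% (difference: 2.4%)
  I: 7.0% (difference: 1.9%)
  N: 6.7% (difference: 1.6%)
  S: 6.3% (difference: 1.2%)
  H: 6.1% (difference: 1.0%)
  R: 6.0% (difference: 0.9%)
  D: 4.3% (difference: 0.8%) <-- closest
Step 3: 'T' most likely represents 'D' (frequency 4.3%).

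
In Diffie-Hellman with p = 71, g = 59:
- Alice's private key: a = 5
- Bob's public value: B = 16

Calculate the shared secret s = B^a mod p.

Step 1: s = B^a mod p = 16^5 mod 71.
  16^1 mod 71 = 16
  16^2 mod 71 = (16 * 16) mod 71 = 43
  16^3 mod 71 = (43 * 16) mod 71 = 49
  16^4 mod 71 = (49 * 16) mod 71 = 3
  16^5 mod 71 = (3 * 16) mod 71 = 48
Result: shared secret = 48.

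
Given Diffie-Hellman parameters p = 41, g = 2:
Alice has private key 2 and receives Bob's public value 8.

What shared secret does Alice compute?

Step 1: s = B^a mod p = 8^2 mod 41.
  8^1 mod 41 = 8
  8^2 mod 41 = (8 * 8) mod 41 = 23
Result: shared secret = 23.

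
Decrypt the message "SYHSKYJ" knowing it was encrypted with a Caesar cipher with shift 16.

Step 1: Reverse the shift by subtracting 16 from each letter position.
  S (position 18) -> position (18-16) mod 26 = 2 -> C
  Y (position 24) -> position (24-16) mod 26 = 8 -> I
  H (position 7) -> position (7-16) mod 26 = 17 -> R
  S (position 18) -> position (18-16) mod 26 = 2 -> C
  K (position 10) -> position (10-16) mod 26 = 20 -> U
  Y (position 24) -> position (24-16) mod 26 = 8 -> I
  J (position 9) -> position (9-16) mod 26 = 19 -> T
Decrypted message: CIRCUIT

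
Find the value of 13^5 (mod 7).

Step 1: Compute 13^5 mod 7 step by step, reducing modulo 7 at each step.
  13^1 mod 7 = 6
  13^2 mod 7 = (6 * 13) mod 7 = 1
  13^3 mod 7 = (1 * 13) mod 7 = 6
  13^4 mod 7 = (6 * 13) mod 7 = 1
  13^5 mod 7 = (1 * 13) mod 7 = 6
Step 2: Result = 6.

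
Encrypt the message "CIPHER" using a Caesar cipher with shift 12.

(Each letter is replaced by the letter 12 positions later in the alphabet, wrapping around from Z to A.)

Step 1: For each letter, shift forward by 12 positions (mod 26).
  C (position 2) -> position (2+12) mod 26 = 14 -> O
  I (position 8) -> position (8+12) mod 26 = 20 -> U
  P (position 15) -> position (15+12) mod 26 = 1 -> B
  H (position 7) -> position (7+12) mod 26 = 19 -> T
  E (position 4) -> position (4+12) mod 26 = 16 -> Q
  R (position 17) -> position (17+12) mod 26 = 3 -> D
Result: OUBTQD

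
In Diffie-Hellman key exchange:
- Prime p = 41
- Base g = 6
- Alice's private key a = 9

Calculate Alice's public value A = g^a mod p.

Step 1: A = g^a mod p = 6^9 mod 41.
  6^1 mod 41 = 6
  6^2 mod 41 = (6 * 6) mod 41 = 36
  6^3 mod 41 = (36 * 6) mod 41 = 11
  6^4 mod 41 = (11 * 6) mod 41 = 25
  6^5 mod 41 = (25 * 6) mod 41 = 27
  6^6 mod 41 = (27 * 6) mod 41 = 39
  6^7 mod 41 = (39 * 6) mod 41 = 29
  6^8 mod 41 = (29 * 6) mod 41 = 10
  6^9 mod 41 = (10 * 6) mod 41 = 19
Result: A = 19.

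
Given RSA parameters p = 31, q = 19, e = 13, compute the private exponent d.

Step 1: n = 31 * 19 = 589.
Step 2: phi(n) = 30 * 18 = 540.
Step 3: Find d such that 13 * d = 1 (mod 540).
Step 4: d = 13^(-1) mod 540 = 457.
Verification: 13 * 457 = 5941 = 11 * 540 + 1.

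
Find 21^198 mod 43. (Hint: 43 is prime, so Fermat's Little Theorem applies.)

Step 1: Since 43 is prime, by Fermat's Little Theorem: 21^42 = 1 (mod 43).
Step 2: Reduce exponent: 198 mod 42 = 30.
Step 3: So 21^198 = 21^30 (mod 43).
Step 4: 21^30 mod 43 = 11.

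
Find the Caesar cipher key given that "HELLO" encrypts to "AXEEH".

Step 1: Compare first letters: H (position 7) -> A (position 0).
Step 2: Shift = (0 - 7) mod 26 = 19.
The shift value is 19.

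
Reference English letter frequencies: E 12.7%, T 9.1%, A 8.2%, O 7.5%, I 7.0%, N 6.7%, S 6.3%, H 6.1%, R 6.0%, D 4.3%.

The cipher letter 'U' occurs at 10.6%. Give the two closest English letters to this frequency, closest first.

Step 1: Observed frequency of 'U' is 10.6%.
Step 2: Compute distances to each reference frequency and sort:
  T (9.1%): difference = 1.5% <-- BEST
  E (12.7%): difference = 2.1% <-- RUNNER-UP
  A (8.2%): difference = 2.4%
  O (7.5%): difference = 3.1%
  I (7.0%): difference = 3.6%
Step 3: Most likely is 'T' (9.1%, diff 1.5%); second most likely is 'E' (12.7%, diff 2.1%).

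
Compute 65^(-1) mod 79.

Step 1: We need x such that 65 * x = 1 (mod 79).
Step 2: Using the extended Euclidean algorithm or trial:
  65 * 62 = 4030 = 51 * 79 + 1.
Step 3: Since 4030 mod 79 = 1, the inverse is x = 62.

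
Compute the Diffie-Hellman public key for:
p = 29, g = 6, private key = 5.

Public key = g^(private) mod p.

Step 1: A = g^a mod p = 6^5 mod 29.
  6^1 mod 29 = 6
  6^2 mod 29 = (6 * 6) mod 29 = 7
  6^3 mod 29 = (7 * 6) mod 29 = 13
  6^4 mod 29 = (13 * 6) mod 29 = 20
  6^5 mod 29 = (20 * 6) mod 29 = 4
Result: A = 4.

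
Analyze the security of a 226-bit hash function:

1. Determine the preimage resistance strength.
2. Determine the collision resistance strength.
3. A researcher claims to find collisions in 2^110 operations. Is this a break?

Step 1: Preimage resistance requires brute-force of 2^226 operations.
Step 2: Collision resistance (birthday bound) = 2^(226/2) = 2^113.
Step 3: The claimed attack costs 2^110 operations.
Step 4: Since 2^110 < 2^113, the claimed attack beats the generic birthday bound, so collision resistance is broken.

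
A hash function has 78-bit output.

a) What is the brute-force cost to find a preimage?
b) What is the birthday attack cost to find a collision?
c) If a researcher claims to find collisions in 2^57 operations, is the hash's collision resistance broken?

Step 1: Preimage resistance requires brute-force of 2^78 operations.
Step 2: Collision resistance (birthday bound) = 2^(78/2) = 2^39.
Step 3: The claimed attack costs 2^57 operations.
Step 4: Since 2^57 >= 2^39, the claimed attack is no faster than the generic birthday attack, so this does not break collision resistance.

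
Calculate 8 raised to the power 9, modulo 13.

Step 1: Compute 8^9 mod 13 step by step, reducing modulo 13 at each step.
  8^1 mod 13 = 8
  8^2 mod 13 = (8 * 8) mod 13 = 12
  8^3 mod 13 = (12 * 8) mod 13 = 5
  8^4 mod 13 = (5 * 8) mod 13 = 1
  8^5 mod 13 = (1 * 8) mod 13 = 8
  8^6 mod 13 = (8 * 8) mod 13 = 12
  8^7 mod 13 = (12 * 8) mod 13 = 5
  8^8 mod 13 = (5 * 8) mod 13 = 1
  8^9 mod 13 = (1 * 8) mod 13 = 8
Step 2: Result = 8.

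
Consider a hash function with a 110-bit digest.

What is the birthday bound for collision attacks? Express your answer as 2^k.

Step 1: The birthday paradox gives collision probability ~50% after sqrt(2^n) = 2^(n/2) hashes.
Step 2: For 110-bit output: 2^(110/2) = 2^55.
Step 3: Approximately 2^55 hash computations needed.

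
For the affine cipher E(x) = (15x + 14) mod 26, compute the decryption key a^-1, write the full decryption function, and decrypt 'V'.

Step 1: Find a^-1, the modular inverse of 15 mod 26.
Step 2: We need 15 * a^-1 = 1 (mod 26).
Step 3: 15 * 7 = 105 = 4 * 26 + 1, so a^-1 = 7.
Step 4: D(y) = 7(y - 14) mod 26.
Step 5: Apply to 'V' (y = 21): D(21) = 7 * (21 - 14) mod 26 = 7 * 7 mod 26 = 23 -> 'X'.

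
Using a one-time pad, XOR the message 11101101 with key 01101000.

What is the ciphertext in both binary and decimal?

Step 1: Write out the XOR operation bit by bit:
  Message: 11101101
  Key:     01101000
  XOR:     10000101
Step 2: Convert to decimal: 10000101 = 133.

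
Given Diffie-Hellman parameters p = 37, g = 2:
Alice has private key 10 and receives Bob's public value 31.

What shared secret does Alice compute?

Step 1: s = B^a mod p = 31^10 mod 37.
  31^1 mod 37 = 31
  31^2 mod 37 = (31 * 31) mod 37 = 36
  31^3 mod 37 = (36 * 31) mod 37 = 6
  31^4 mod 37 = (6 * 31) mod 37 = 1
  31^5 mod 37 = (1 * 31) mod 37 = 31
  31^6 mod 37 = (31 * 31) mod 37 = 36
  31^7 mod 37 = (36 * 31) mod 37 = 6
  31^8 mod 37 = (6 * 31) mod 37 = 1
  31^9 mod 37 = (1 * 31) mod 37 = 31
  31^10 mod 37 = (31 * 31) mod 37 = 36
Result: shared secret = 36.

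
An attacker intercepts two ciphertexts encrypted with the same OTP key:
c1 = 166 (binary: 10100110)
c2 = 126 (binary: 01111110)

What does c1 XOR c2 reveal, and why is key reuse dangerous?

Step 1: c1 XOR c2 = (m1 XOR k) XOR (m2 XOR k).
Step 2: By XOR associativity/commutativity: = m1 XOR m2 XOR k XOR k = m1 XOR m2.
Step 3: 10100110 XOR 01111110 = 11011000 = 216.
Step 4: The key cancels out! An attacker learns m1 XOR m2 = 216, revealing the relationship between plaintexts.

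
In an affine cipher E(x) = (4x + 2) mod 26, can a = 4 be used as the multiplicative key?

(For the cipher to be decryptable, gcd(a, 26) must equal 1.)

Step 1: Compute gcd(4, 26).
Step 2: gcd(4, 26) = 2.
Since gcd = 2 != 1, 4 shares a common factor with 26, so it cannot be used.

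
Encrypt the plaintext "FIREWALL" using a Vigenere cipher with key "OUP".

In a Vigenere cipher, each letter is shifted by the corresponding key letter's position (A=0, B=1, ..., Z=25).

Step 1: Repeat key to match plaintext length:
  Plaintext: FIREWALL
  Key:       OUPOUPOU
Step 2: Encrypt each letter:
  F(5) + O(14) = (5+14) mod 26 = 19 = T
  I(8) + U(20) = (8+20) mod 26 = 2 = C
  R(17) + P(15) = (17+15) mod 26 = 6 = G
  E(4) + O(14) = (4+14) mod 26 = 18 = S
  W(22) + U(20) = (22+20) mod 26 = 16 = Q
  A(0) + P(15) = (0+15) mod 26 = 15 = P
  L(11) + O(14) = (11+14) mod 26 = 25 = Z
  L(11) + U(20) = (11+20) mod 26 = 5 = F
Ciphertext: TCGSQPZF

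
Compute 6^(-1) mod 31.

Step 1: We need x such that 6 * x = 1 (mod 31).
Step 2: Using the extended Euclidean algorithm or trial:
  6 * 26 = 156 = 5 * 31 + 1.
Step 3: Since 156 mod 31 = 1, the inverse is x = 26.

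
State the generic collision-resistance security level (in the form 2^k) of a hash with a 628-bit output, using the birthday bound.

Step 1: The birthday paradox gives collision probability ~50% after sqrt(2^n) = 2^(n/2) hashes.
Step 2: For 628-bit output: 2^(628/2) = 2^314.
Step 3: Approximately 2^314 hash computations needed.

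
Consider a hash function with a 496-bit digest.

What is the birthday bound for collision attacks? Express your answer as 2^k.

Step 1: The birthday paradox gives collision probability ~50% after sqrt(2^n) = 2^(n/2) hashes.
Step 2: For 496-bit output: 2^(496/2) = 2^248.
Step 3: Approximately 2^248 hash computations needed.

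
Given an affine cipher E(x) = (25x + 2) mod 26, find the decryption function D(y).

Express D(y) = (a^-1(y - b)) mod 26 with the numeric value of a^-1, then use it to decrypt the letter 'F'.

Step 1: Find a^-1, the modular inverse of 25 mod 26.
Step 2: We need 25 * a^-1 = 1 (mod 26).
Step 3: 25 * 25 = 625 = 24 * 26 + 1, so a^-1 = 25.
Step 4: D(y) = 25(y - 2) mod 26.
Step 5: Apply to 'F' (y = 5): D(5) = 25 * (5 - 2) mod 26 = 25 * 3 mod 26 = 23 -> 'X'.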